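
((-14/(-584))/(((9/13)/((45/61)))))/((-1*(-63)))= 65/160308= 0.00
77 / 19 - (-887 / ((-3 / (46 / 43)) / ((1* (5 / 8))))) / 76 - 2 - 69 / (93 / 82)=-74628155 / 1215696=-61.39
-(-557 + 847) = -290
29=29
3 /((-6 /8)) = -4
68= 68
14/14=1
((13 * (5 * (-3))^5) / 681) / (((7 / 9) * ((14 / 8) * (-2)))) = 5325.11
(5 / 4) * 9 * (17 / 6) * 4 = 255 / 2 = 127.50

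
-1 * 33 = -33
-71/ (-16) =71/ 16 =4.44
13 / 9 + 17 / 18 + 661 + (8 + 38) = 12769 / 18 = 709.39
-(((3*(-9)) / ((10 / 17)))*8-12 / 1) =1896 / 5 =379.20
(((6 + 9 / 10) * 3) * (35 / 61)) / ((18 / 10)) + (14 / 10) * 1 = 4879 / 610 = 8.00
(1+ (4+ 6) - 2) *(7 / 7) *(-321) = -2889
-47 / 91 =-0.52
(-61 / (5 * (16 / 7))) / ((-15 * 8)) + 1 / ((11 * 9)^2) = 1398209 / 31363200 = 0.04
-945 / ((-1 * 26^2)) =945 / 676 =1.40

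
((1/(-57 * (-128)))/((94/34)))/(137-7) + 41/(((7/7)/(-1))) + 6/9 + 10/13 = -1763710703/44578560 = -39.56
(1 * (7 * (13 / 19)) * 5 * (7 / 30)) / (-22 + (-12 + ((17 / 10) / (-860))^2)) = -23556260000 / 143334463527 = -0.16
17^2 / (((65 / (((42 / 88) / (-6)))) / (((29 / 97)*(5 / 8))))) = -58667 / 887744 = -0.07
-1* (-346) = 346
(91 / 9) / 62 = 91 / 558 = 0.16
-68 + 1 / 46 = -67.98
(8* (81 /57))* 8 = 1728 /19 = 90.95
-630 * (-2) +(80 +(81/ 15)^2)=34229/ 25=1369.16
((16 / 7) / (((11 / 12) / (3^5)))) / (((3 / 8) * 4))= 31104 / 77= 403.95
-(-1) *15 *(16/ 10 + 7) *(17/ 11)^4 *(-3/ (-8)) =32322627/ 117128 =275.96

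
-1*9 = -9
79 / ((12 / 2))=79 / 6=13.17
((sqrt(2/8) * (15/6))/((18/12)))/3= 5/18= 0.28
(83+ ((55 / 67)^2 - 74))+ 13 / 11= 10.86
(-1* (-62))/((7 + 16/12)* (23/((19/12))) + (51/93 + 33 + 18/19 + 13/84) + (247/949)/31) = 11785704/29599519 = 0.40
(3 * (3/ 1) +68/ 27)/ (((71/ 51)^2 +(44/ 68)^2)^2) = 77925093/ 37576900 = 2.07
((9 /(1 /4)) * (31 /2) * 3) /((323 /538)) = 900612 /323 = 2788.27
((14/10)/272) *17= 7/80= 0.09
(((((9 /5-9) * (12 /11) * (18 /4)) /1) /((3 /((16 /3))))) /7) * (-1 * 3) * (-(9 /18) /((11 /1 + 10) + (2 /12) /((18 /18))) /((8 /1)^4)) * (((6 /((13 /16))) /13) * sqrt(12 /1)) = -1458 * sqrt(3) /8263255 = -0.00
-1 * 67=-67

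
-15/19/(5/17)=-51/19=-2.68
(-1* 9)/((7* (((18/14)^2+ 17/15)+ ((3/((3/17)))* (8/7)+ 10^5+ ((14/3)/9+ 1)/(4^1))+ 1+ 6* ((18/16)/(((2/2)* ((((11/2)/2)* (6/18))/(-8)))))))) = -374220/29095721363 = -0.00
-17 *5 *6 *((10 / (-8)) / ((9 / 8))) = 1700 / 3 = 566.67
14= 14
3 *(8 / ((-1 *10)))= -12 / 5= -2.40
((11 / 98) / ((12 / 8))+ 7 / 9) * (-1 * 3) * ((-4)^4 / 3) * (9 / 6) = -48128 / 147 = -327.40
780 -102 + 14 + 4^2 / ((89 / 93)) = 63076 / 89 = 708.72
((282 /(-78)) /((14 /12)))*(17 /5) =-4794 /455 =-10.54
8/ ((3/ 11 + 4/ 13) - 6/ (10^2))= 57200/ 3721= 15.37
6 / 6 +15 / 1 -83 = -67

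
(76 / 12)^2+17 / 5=1958 / 45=43.51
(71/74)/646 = 71/47804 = 0.00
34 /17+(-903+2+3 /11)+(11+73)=-814.73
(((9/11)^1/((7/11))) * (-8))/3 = -24/7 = -3.43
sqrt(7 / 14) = sqrt(2) / 2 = 0.71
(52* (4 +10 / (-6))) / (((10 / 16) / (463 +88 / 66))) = 4056416 / 45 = 90142.58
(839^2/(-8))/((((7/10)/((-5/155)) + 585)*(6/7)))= -24637235/135192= -182.24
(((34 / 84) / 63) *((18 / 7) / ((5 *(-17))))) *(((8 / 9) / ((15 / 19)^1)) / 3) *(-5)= 152 / 416745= 0.00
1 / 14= 0.07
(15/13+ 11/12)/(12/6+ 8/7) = 2261/3432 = 0.66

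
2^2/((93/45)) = 60/31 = 1.94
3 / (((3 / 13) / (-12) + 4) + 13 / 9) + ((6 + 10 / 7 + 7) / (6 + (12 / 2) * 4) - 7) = -3181051 / 533190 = -5.97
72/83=0.87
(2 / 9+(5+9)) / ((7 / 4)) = 512 / 63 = 8.13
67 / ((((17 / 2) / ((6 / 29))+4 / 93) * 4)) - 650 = -9938119 / 15299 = -649.59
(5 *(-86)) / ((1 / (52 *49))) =-1095640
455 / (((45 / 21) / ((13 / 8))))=345.04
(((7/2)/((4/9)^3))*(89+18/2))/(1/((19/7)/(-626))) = -678699/40064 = -16.94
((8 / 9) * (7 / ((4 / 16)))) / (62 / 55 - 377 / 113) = -1392160 / 123561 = -11.27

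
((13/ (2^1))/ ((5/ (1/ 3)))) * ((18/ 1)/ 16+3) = 143/ 80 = 1.79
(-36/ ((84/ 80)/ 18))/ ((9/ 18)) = -1234.29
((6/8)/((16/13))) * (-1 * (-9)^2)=-3159/64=-49.36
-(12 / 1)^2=-144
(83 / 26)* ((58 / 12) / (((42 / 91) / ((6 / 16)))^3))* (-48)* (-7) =2847481 / 1024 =2780.74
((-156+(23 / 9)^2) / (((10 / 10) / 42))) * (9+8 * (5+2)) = -11017370 / 27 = -408050.74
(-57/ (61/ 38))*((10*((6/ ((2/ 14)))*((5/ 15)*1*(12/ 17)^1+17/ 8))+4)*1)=-36649803/ 1037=-35342.14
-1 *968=-968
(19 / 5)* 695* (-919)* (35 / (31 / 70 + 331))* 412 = -2449893542600 / 23201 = -105594308.12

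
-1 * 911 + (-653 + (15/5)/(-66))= -34409/22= -1564.05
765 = 765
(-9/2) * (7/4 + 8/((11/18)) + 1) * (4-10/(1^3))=427.70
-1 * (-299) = 299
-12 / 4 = -3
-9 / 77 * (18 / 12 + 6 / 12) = -18 / 77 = -0.23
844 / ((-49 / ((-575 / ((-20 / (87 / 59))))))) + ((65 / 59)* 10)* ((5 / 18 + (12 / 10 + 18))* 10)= 1415.64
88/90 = 44/45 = 0.98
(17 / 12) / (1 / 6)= 17 / 2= 8.50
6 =6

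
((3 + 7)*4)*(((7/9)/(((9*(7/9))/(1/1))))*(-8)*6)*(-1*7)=4480/3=1493.33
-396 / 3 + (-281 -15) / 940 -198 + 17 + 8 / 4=-73159 / 235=-311.31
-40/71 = -0.56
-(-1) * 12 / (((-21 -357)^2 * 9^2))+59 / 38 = 56903591 / 36649746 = 1.55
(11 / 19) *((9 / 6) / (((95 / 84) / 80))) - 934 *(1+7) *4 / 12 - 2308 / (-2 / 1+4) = -3880646 / 1083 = -3583.24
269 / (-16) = -269 / 16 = -16.81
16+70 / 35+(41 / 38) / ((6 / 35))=24.29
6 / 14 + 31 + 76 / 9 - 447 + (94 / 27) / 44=-1692505 / 4158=-407.05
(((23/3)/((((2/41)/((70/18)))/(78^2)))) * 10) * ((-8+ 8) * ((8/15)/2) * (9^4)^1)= 0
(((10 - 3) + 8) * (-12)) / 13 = -180 / 13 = -13.85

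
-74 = -74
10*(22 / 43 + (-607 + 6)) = -258210 / 43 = -6004.88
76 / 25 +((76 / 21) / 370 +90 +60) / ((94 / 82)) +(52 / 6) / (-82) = 5008170119 / 37431975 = 133.79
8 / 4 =2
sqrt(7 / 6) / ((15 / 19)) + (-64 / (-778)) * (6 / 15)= 64 / 1945 + 19 * sqrt(42) / 90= 1.40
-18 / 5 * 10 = -36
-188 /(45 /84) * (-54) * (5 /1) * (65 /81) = 684320 /9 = 76035.56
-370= -370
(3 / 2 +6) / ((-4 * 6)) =-0.31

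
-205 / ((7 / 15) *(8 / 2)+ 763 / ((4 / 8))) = -3075 / 22918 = -0.13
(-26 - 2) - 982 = -1010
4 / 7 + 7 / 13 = 101 / 91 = 1.11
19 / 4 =4.75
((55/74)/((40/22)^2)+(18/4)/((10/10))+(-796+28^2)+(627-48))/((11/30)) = 10153833/6512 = 1559.25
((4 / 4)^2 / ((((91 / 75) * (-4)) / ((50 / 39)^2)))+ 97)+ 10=4921034 / 46137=106.66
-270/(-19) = 270/19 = 14.21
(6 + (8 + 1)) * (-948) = -14220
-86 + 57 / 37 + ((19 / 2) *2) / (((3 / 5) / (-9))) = -13670 / 37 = -369.46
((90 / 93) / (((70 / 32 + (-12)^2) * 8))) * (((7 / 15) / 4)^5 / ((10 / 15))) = 0.00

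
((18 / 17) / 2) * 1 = 9 / 17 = 0.53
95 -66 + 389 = 418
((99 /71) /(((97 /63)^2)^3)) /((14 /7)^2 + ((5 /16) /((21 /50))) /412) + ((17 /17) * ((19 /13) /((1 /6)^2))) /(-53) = -10909692604140239420100 /11286791400294124687739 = -0.97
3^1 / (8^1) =3 / 8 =0.38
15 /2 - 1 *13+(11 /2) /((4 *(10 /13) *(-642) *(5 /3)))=-470943 /85600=-5.50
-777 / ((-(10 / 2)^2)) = 777 / 25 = 31.08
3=3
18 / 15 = 6 / 5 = 1.20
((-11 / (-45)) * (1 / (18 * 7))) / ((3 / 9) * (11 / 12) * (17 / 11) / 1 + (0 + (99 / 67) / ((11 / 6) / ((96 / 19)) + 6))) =1080442 / 392319837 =0.00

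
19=19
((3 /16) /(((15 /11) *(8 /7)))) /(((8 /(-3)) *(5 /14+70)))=-1617 /2521600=-0.00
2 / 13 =0.15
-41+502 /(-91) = -46.52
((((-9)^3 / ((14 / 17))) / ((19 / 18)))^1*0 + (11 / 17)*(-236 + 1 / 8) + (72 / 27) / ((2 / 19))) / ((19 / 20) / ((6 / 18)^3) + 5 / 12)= -15275 / 3128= -4.88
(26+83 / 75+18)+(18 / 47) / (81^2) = 38637293 / 856575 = 45.11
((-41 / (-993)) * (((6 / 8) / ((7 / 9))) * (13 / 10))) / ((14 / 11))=52767 / 1297520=0.04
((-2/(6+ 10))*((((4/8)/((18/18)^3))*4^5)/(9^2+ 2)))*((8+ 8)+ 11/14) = -7520/581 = -12.94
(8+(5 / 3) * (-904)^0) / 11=29 / 33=0.88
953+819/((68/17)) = 4631/4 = 1157.75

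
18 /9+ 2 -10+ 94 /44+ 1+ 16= 289 /22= 13.14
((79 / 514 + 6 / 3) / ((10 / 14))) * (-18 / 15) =-23247 / 6425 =-3.62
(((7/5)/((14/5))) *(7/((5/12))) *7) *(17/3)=1666/5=333.20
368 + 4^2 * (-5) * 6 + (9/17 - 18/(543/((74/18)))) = -1030243/9231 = -111.61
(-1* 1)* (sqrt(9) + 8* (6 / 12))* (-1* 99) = 693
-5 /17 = -0.29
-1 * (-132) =132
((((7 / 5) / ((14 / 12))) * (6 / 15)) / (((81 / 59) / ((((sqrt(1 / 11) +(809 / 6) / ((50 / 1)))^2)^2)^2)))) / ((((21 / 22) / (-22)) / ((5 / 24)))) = -215713962556084039925710557899 / 33759789525000000000000000 - 19388305673303068540561001 * sqrt(11) / 14066578968750000000000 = -10961.06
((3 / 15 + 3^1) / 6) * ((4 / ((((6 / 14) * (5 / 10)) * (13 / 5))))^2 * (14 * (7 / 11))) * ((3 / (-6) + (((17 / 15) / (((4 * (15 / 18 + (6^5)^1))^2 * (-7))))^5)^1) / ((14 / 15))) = -1315680999093690309005834439393720355072133008027556225251 / 10027632468948857762380018224078141062642063300520804750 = -131.21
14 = 14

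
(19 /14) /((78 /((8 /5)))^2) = 152 /266175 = 0.00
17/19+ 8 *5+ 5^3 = 3152/19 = 165.89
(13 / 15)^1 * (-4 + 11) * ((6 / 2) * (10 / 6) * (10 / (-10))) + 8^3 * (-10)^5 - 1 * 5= -153600106 / 3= -51200035.33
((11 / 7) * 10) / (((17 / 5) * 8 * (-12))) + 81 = 462397 / 5712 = 80.95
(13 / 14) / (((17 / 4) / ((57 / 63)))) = 494 / 2499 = 0.20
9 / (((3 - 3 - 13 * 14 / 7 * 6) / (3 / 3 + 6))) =-21 / 52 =-0.40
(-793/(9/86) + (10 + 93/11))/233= -748351/23067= -32.44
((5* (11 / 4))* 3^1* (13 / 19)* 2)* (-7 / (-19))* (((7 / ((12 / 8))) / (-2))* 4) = -70070 / 361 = -194.10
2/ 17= 0.12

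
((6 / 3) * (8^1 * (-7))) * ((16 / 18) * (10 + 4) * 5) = -62720 / 9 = -6968.89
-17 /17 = -1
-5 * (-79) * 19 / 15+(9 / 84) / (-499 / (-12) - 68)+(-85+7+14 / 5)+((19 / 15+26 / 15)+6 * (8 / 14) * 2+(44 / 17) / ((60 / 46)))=16483847 / 37723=436.97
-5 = -5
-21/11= -1.91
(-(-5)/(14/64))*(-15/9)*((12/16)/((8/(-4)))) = 100/7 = 14.29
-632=-632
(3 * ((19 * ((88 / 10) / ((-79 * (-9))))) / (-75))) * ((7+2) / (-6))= 418 / 29625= 0.01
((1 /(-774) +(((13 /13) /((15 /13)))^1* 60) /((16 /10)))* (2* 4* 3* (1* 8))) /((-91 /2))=-1609856 /11739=-137.14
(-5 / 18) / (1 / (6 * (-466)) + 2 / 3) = -2330 / 5589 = -0.42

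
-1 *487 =-487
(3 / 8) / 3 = 1 / 8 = 0.12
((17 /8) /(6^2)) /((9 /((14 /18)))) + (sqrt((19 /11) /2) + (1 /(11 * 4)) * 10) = 59629 /256608 + sqrt(418) /22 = 1.16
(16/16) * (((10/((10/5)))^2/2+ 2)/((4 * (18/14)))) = 203/72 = 2.82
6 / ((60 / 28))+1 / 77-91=-33952 / 385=-88.19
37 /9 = 4.11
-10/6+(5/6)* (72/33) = 5/33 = 0.15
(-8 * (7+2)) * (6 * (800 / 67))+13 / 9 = -3109529 / 603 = -5156.76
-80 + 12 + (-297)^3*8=-209584652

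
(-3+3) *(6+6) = 0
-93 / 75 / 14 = -31 / 350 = -0.09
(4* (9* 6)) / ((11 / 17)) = 3672 / 11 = 333.82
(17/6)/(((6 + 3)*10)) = 17/540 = 0.03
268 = 268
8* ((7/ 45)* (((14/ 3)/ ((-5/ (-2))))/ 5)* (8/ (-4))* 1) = -3136/ 3375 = -0.93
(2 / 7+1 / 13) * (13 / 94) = 33 / 658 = 0.05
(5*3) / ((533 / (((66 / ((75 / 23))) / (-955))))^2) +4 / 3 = 129548137416824 / 97161101334375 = 1.33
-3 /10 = -0.30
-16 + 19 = 3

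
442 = 442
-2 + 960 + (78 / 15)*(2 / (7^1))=959.49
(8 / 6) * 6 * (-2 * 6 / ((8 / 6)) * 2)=-144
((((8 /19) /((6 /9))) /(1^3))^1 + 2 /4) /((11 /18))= 387 /209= 1.85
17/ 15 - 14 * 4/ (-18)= 4.24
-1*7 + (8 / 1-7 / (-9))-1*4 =-2.22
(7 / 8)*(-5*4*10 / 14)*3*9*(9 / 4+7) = -24975 / 8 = -3121.88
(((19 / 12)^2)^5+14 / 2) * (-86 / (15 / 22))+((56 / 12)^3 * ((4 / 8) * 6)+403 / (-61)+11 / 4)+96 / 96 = -185127302461507037 / 14163597066240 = -13070.64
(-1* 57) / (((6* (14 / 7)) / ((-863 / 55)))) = 16397 / 220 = 74.53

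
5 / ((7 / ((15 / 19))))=75 / 133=0.56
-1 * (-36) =36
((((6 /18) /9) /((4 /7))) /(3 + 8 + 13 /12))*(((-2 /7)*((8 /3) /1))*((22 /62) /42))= -88 /2548665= -0.00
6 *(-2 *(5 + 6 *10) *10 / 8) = -975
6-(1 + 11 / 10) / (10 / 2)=5.58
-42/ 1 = -42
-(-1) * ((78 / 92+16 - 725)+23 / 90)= -732673 / 1035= -707.90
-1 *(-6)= 6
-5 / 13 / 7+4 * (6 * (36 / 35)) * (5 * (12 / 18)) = 1069 / 13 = 82.23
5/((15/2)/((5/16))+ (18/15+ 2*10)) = 25/226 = 0.11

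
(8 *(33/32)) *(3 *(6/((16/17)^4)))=24805737/131072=189.25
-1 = -1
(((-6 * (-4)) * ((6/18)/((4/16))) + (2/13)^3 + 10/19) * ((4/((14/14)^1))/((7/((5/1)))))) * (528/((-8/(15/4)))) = -6721595100/292201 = -23003.33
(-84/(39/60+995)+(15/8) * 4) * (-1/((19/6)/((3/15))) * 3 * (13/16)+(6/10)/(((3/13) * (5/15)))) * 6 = 1029715011/3026776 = 340.20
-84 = -84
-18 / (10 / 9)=-81 / 5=-16.20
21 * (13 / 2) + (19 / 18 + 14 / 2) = 1301 / 9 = 144.56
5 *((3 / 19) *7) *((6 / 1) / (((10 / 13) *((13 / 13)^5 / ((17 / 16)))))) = 13923 / 304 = 45.80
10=10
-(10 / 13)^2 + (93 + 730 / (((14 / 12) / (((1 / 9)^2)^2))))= 239327393 / 2587221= 92.50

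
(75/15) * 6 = 30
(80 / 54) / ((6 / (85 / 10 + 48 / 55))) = 2062 / 891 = 2.31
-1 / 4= -0.25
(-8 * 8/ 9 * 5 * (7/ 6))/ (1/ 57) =-2364.44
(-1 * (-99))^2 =9801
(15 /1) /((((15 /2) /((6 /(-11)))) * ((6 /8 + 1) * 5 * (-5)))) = 48 /1925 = 0.02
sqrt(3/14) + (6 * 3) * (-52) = -936 + sqrt(42)/14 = -935.54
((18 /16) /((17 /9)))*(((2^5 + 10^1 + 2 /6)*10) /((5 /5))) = 17145 /68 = 252.13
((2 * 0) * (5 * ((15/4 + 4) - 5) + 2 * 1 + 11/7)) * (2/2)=0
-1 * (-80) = 80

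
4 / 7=0.57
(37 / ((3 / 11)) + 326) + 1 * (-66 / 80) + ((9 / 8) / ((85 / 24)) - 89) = 372.16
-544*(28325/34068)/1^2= -226600/501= -452.30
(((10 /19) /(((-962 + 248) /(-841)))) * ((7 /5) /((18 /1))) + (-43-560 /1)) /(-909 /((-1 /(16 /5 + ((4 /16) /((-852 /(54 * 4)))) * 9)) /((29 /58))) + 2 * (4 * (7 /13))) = -97069002550 /193099152339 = -0.50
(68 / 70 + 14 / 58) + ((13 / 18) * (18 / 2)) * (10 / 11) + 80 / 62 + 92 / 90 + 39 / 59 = 1855415063 / 183787065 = 10.10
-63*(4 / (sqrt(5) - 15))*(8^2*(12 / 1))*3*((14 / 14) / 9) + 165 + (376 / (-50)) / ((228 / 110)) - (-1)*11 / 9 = 16128*sqrt(5) / 55 + 42897518 / 9405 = 5216.84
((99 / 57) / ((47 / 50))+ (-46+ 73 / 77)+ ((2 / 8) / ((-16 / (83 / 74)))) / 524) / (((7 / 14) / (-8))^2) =-11060.29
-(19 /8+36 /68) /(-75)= 79 /2040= 0.04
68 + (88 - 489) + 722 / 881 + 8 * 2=-278555 / 881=-316.18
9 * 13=117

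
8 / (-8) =-1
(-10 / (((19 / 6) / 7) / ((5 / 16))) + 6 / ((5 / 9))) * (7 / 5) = 10353 / 1900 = 5.45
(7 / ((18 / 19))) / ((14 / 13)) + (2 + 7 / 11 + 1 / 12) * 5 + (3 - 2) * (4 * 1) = 4843 / 198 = 24.46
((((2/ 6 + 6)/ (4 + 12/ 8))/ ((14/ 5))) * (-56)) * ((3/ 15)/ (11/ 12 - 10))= 608/ 1199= 0.51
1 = 1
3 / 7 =0.43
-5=-5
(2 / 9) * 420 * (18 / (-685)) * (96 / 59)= -32256 / 8083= -3.99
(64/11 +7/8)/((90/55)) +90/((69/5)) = 10.61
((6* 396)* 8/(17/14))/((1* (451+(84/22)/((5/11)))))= 1330560/39049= 34.07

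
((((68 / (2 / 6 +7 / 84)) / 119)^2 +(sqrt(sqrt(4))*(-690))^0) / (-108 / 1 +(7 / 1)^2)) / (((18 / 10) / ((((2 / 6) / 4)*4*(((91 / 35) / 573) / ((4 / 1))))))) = -45877 / 4472666100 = -0.00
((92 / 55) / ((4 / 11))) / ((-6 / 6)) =-4.60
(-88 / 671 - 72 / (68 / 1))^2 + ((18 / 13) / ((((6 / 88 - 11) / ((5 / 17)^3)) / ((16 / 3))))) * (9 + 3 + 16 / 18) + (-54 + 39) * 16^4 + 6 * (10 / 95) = -6405309235362601144 / 6515829603933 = -983038.17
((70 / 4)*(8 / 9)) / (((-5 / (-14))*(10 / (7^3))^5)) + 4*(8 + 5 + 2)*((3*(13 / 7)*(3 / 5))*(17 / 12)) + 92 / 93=50480828496011419 / 24412500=2067827076.13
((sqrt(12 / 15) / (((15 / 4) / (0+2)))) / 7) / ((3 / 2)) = 32*sqrt(5) / 1575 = 0.05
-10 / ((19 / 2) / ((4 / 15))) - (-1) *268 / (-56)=-4043 / 798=-5.07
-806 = -806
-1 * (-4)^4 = -256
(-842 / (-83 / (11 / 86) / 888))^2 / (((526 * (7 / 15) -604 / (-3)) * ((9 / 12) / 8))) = 450966442122240 / 14228079037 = 31695.53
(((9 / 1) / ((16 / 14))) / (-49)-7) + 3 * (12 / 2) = 607 / 56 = 10.84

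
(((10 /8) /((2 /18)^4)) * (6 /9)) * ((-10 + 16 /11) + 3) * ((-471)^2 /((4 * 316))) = -147975711435 /27808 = -5321336.00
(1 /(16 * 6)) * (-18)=-3 /16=-0.19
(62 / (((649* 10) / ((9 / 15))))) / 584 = 93 / 9475400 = 0.00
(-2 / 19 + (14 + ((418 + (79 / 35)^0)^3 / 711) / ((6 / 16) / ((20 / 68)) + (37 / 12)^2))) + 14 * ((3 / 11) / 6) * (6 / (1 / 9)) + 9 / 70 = 12361261779311 / 1281748930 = 9644.06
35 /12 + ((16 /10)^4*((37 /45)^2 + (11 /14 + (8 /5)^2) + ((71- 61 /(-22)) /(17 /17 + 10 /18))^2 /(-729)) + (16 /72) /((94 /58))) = 12966302221751 /1410731437500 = 9.19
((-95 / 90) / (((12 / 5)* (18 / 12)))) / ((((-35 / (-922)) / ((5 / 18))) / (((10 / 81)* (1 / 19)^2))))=-11525 / 15707034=-0.00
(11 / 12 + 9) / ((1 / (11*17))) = 22253 / 12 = 1854.42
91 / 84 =13 / 12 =1.08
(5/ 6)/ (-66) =-5/ 396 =-0.01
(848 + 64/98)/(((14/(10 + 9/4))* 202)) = 2599/707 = 3.68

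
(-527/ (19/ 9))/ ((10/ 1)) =-4743/ 190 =-24.96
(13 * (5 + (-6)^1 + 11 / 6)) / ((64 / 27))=585 / 128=4.57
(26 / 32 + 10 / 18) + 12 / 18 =293 / 144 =2.03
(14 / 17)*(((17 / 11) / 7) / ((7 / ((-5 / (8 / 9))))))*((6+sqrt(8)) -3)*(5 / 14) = -675 / 4312 -225*sqrt(2) / 2156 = -0.30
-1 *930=-930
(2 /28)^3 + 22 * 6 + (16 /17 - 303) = -7932887 /46648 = -170.06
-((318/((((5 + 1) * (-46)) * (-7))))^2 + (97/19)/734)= -24615831/722988532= -0.03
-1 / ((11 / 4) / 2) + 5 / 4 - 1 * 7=-6.48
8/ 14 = 4/ 7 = 0.57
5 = 5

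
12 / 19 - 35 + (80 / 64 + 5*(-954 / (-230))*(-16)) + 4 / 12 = -1912021 / 5244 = -364.61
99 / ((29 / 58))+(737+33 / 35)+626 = 54668 / 35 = 1561.94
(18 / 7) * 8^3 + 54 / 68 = 313533 / 238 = 1317.37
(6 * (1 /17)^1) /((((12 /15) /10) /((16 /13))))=1200 /221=5.43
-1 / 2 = -0.50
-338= -338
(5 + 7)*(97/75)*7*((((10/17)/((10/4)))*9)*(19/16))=116109/425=273.20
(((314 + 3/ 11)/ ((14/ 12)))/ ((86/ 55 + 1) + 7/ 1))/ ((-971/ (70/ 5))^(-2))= 48891020055/ 360836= 135493.74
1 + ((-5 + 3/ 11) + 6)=25/ 11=2.27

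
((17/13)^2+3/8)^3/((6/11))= 246421111849/14827957248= 16.62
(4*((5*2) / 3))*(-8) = -106.67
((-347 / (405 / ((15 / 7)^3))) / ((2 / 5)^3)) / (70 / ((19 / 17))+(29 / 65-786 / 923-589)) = 95083421875 / 380237430048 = 0.25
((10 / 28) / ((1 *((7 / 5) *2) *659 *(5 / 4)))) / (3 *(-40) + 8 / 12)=-15 / 11560178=-0.00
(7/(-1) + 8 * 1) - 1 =0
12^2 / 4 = 36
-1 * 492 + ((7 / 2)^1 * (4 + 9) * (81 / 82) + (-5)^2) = -69217 / 164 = -422.05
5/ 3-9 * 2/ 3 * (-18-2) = 365/ 3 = 121.67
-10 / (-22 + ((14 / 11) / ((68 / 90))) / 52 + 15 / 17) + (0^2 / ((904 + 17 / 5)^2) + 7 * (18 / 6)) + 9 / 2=10651163 / 410066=25.97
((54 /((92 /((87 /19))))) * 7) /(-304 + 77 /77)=-5481 /88274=-0.06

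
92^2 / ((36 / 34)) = 71944 / 9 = 7993.78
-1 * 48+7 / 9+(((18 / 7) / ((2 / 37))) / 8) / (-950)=-22612997 / 478800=-47.23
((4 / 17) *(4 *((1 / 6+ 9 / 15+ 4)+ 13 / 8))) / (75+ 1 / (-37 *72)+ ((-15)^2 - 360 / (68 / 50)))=1362192 / 7991915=0.17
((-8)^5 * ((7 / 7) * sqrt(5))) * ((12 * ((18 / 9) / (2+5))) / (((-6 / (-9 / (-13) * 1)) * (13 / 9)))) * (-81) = -859963392 * sqrt(5) / 1183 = -1625474.73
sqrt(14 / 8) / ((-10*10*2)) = -0.01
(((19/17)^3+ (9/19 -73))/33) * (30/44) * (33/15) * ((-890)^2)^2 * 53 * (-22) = 2365320910965964.52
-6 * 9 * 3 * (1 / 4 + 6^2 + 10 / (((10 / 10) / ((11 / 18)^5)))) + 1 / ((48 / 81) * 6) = -140208139 / 23328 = -6010.29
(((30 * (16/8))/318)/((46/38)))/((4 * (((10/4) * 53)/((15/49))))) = 0.00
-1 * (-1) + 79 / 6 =85 / 6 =14.17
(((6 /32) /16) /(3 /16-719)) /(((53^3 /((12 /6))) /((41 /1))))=-123 /13697875016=-0.00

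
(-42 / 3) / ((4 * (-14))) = 1 / 4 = 0.25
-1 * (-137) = 137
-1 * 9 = -9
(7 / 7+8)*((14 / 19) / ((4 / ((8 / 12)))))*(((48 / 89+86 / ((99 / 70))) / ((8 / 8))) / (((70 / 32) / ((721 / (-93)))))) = -6235577152 / 25948395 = -240.31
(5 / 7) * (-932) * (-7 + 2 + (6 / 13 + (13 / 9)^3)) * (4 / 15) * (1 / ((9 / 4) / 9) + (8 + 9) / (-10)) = 123900080 / 199017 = 622.56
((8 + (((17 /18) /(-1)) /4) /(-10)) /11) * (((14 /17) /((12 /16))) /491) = 40439 /24790590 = 0.00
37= 37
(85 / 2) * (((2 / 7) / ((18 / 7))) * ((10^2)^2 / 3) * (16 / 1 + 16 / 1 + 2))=14450000 / 27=535185.19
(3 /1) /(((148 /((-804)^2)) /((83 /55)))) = 40239396 /2035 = 19773.66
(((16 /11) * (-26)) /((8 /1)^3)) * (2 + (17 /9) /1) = -455 /1584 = -0.29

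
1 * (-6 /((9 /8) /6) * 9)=-288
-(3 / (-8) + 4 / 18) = 11 / 72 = 0.15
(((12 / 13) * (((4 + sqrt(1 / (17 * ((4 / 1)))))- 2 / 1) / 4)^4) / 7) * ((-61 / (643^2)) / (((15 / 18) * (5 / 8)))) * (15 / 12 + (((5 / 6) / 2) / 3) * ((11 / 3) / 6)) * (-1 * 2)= 10553 * sqrt(17) / 28676822640 + 797986201 / 125260361291520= 0.00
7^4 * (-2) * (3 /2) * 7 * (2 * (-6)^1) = 605052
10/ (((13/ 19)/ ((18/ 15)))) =228/ 13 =17.54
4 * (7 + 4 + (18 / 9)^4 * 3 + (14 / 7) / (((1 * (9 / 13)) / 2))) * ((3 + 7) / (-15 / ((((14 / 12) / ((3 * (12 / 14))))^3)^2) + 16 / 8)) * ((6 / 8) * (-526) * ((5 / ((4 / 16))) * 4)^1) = 47607.03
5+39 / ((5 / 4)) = 181 / 5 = 36.20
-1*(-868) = 868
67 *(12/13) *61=49044/13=3772.62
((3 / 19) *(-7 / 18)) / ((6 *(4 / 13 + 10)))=-91 / 91656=-0.00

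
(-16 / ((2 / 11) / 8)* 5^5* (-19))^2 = 1747240000000000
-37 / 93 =-0.40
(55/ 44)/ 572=5/ 2288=0.00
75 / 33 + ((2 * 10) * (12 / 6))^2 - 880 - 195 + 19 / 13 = 75609 / 143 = 528.73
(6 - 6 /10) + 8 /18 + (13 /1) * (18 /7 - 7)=-51.73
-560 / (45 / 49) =-5488 / 9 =-609.78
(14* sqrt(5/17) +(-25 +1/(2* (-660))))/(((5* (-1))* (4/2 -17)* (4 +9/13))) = -0.05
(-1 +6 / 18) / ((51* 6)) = -1 / 459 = -0.00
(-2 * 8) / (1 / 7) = -112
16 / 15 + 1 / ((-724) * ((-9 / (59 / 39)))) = 1355623 / 1270620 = 1.07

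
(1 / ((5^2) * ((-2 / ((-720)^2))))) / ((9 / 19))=-21888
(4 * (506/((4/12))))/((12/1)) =506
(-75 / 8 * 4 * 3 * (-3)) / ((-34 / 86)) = -29025 / 34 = -853.68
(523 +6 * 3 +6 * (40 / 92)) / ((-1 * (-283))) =12503 / 6509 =1.92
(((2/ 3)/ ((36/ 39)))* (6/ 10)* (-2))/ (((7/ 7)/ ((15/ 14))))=-13/ 14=-0.93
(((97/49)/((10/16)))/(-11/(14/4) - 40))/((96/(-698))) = 33853/63420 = 0.53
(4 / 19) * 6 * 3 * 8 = 576 / 19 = 30.32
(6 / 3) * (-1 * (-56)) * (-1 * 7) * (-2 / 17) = 92.24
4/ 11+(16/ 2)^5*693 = 249790468/ 11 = 22708224.36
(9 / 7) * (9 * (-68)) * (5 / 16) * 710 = -174583.93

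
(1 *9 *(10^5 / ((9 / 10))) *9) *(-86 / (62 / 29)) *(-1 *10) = 112230000000 / 31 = 3620322580.65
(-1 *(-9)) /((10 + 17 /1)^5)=1 /1594323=0.00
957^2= 915849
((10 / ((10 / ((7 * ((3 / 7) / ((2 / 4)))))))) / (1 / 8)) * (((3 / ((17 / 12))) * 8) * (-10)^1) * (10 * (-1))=81317.65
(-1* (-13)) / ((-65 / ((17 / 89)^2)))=-0.01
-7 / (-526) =7 / 526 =0.01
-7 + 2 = -5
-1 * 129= -129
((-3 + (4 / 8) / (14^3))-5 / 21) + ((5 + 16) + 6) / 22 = -2.01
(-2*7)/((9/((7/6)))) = -49/27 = -1.81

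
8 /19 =0.42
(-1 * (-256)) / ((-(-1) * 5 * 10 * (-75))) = -128 / 1875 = -0.07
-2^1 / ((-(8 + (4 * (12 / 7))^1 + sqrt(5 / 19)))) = 27664 / 205259-98 * sqrt(95) / 205259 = 0.13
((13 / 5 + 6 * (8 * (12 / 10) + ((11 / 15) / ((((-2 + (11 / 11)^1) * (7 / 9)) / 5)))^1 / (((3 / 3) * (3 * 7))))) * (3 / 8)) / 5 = 43257 / 9800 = 4.41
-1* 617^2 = -380689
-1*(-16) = 16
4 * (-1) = -4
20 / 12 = 5 / 3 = 1.67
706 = 706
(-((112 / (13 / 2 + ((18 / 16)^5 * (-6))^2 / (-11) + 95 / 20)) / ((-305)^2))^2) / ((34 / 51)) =-54685372806511965765632 / 9742891451793671824229266875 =-0.00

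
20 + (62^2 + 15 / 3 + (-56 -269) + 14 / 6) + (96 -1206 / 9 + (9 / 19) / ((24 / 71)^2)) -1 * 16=12755155 / 3648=3496.48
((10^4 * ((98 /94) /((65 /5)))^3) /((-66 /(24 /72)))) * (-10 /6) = 2941225000 /67745441907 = 0.04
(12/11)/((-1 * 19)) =-12/209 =-0.06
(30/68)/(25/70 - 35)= -21/1649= -0.01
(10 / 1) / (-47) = -10 / 47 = -0.21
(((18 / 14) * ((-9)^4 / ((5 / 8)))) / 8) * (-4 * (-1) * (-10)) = -472392 / 7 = -67484.57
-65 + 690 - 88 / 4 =603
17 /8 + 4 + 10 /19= 1011 /152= 6.65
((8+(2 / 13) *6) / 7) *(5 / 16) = 145 / 364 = 0.40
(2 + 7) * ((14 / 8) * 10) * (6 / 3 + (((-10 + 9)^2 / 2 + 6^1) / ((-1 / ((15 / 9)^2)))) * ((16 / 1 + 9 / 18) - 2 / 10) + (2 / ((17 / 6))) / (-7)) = -6263345 / 136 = -46054.01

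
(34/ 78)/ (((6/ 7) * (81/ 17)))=2023/ 18954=0.11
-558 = -558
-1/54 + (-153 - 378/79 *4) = -172.16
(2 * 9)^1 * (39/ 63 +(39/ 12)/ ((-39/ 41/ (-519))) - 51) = 434163/ 14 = 31011.64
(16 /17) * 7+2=146 /17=8.59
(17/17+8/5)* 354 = 4602/5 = 920.40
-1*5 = -5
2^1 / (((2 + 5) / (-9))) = -18 / 7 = -2.57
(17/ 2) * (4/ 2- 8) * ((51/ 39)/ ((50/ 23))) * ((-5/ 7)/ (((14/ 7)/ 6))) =59823/ 910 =65.74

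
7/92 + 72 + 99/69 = 73.51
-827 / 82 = -10.09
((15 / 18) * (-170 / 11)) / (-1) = 425 / 33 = 12.88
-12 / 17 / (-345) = 4 / 1955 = 0.00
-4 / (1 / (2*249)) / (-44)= 45.27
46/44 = 23/22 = 1.05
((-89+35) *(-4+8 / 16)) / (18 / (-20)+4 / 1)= 1890 / 31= 60.97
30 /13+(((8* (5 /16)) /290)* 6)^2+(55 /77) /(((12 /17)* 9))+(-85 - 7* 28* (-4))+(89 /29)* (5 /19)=55139698895 /78520806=702.23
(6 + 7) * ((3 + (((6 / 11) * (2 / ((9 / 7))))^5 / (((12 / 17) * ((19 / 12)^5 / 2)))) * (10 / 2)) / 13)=4337999195801 / 1196334660147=3.63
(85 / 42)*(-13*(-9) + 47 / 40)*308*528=38893756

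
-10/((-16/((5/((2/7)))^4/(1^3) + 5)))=7503525/128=58621.29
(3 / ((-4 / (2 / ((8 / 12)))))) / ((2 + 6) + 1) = -1 / 4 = -0.25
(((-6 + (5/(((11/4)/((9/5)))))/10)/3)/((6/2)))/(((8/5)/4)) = -52/33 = -1.58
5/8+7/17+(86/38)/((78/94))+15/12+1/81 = 13676881/2720952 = 5.03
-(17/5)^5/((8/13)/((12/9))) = -18458141/18750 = -984.43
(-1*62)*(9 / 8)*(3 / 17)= -837 / 68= -12.31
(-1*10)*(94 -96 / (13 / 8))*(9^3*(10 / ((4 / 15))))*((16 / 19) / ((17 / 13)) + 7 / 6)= -72584980875 / 4199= -17286254.08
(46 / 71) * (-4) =-184 / 71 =-2.59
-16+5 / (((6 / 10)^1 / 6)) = 34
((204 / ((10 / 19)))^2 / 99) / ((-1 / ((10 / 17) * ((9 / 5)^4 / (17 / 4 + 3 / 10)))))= -1288475424 / 625625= -2059.50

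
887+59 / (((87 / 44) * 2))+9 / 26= 2040925 / 2262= 902.27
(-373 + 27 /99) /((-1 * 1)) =372.73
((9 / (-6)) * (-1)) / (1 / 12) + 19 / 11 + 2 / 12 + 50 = 4613 / 66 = 69.89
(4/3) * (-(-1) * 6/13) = 8/13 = 0.62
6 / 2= 3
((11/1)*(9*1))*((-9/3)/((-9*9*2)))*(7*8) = 308/3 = 102.67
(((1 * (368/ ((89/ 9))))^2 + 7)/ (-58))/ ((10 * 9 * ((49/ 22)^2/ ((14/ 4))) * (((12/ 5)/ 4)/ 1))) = -1333999711/ 4254670098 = -0.31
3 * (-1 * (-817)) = 2451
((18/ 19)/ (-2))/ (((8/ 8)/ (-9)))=4.26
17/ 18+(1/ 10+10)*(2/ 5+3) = 35.28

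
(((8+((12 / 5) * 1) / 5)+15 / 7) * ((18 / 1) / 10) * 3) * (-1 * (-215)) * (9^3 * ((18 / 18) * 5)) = 1573399971 / 35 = 44954284.89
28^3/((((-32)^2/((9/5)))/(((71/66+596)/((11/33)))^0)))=3087/80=38.59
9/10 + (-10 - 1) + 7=-3.10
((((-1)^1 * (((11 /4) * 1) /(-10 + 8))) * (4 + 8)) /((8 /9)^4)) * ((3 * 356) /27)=2141073 /2048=1045.45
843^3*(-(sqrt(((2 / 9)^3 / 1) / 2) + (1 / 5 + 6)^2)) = -576822501877 / 25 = -23072900075.08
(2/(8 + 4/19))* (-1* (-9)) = 57/26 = 2.19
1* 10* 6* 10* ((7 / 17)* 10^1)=42000 / 17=2470.59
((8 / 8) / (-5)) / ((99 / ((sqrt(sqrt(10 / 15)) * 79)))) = -79 * 2^(1 / 4) * 3^(3 / 4) / 1485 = -0.14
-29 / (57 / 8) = -232 / 57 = -4.07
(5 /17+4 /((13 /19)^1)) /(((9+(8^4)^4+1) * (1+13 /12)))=8142 /777574623163214825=0.00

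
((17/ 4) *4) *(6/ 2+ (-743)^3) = -6972930868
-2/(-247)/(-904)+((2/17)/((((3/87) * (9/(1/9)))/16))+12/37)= 5678162891/5688150156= 1.00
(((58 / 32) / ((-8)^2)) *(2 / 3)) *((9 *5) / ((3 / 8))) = 145 / 64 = 2.27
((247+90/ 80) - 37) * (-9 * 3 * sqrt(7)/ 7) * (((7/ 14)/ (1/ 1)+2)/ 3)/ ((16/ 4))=-76005 * sqrt(7)/ 448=-448.86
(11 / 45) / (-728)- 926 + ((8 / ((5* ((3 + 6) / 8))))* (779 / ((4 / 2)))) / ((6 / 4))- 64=-12200413 / 19656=-620.70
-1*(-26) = 26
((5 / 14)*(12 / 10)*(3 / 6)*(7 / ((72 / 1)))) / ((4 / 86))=43 / 96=0.45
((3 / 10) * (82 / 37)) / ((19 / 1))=123 / 3515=0.03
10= 10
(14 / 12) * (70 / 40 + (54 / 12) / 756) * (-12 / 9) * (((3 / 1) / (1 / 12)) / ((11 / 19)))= -5605 / 33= -169.85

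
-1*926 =-926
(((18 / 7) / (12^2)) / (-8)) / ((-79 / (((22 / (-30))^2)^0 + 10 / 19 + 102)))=0.00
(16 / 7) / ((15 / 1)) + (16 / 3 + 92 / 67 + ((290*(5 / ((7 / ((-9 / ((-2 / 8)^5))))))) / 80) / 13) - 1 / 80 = 179734755 / 97552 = 1842.45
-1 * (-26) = 26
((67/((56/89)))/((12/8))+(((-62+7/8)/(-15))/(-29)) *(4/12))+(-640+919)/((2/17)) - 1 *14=19718943/8120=2428.44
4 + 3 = 7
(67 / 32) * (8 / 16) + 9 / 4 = 211 / 64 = 3.30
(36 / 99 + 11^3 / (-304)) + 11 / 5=-30341 / 16720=-1.81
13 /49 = 0.27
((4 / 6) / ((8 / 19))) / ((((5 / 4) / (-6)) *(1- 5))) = 19 / 10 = 1.90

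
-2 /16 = -1 /8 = -0.12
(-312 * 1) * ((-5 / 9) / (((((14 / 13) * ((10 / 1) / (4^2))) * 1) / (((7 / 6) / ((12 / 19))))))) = 12844 / 27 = 475.70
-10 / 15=-2 / 3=-0.67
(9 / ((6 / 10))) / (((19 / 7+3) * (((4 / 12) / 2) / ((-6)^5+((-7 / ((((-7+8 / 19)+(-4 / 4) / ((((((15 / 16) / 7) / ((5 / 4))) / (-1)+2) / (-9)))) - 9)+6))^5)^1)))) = -78801551900256025071 / 643957704512896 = -122370.70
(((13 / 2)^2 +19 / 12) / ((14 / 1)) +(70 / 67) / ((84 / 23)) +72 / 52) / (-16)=-351307 / 1170624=-0.30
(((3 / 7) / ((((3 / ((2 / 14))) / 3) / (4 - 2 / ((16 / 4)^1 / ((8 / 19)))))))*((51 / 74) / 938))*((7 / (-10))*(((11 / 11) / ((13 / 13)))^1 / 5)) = -1377 / 57698725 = -0.00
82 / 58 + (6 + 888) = 25967 / 29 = 895.41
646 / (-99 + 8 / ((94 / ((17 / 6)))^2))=-25686252 / 3936149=-6.53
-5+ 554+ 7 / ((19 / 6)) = 10473 / 19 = 551.21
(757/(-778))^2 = 573049/605284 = 0.95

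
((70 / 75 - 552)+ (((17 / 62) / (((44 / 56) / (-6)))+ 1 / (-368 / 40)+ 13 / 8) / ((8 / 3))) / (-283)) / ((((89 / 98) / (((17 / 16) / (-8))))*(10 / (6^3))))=8803004689012527 / 5057066009600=1740.73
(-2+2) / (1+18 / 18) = 0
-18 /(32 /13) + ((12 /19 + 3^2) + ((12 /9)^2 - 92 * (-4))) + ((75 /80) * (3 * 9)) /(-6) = 2013029 /5472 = 367.88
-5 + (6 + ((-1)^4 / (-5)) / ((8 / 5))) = 7 / 8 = 0.88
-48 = -48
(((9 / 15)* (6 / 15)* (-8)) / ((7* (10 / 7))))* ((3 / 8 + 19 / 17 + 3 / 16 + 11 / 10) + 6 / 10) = -13791 / 21250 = -0.65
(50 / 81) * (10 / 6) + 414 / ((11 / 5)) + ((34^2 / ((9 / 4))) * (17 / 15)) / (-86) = 104847304 / 574695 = 182.44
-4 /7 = -0.57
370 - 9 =361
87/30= 2.90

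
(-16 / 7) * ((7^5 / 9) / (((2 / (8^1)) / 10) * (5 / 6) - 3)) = 1432.76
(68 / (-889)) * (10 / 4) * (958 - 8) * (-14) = 323000 / 127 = 2543.31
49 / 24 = 2.04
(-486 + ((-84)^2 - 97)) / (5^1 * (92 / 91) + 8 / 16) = 1178086 / 1011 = 1165.27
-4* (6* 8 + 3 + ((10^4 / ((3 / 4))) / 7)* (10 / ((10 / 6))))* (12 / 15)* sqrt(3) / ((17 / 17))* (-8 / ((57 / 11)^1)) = 98229.99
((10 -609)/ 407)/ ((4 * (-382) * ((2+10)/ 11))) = 599/ 678432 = 0.00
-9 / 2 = -4.50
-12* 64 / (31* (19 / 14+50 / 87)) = -935424 / 72943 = -12.82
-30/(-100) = 3/10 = 0.30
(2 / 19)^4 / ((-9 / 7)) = -112 / 1172889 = -0.00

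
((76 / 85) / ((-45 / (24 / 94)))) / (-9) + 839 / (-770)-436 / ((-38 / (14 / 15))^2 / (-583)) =4565038904497 / 29983234050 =152.25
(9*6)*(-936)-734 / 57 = -2881742 / 57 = -50556.88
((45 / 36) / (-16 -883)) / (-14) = 0.00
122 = 122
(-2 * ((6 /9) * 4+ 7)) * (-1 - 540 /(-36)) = -812 /3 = -270.67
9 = 9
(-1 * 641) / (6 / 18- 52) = 12.41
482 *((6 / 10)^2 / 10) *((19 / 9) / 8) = 4579 / 1000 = 4.58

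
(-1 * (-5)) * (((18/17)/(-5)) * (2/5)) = -36/85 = -0.42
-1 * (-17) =17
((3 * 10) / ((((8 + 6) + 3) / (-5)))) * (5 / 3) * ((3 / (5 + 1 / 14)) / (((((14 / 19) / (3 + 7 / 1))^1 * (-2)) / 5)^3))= 40189453125 / 118286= 339765.09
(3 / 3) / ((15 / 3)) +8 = 8.20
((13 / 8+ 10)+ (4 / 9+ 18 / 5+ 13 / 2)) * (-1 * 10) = -7981 / 36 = -221.69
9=9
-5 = -5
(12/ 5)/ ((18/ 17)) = 34/ 15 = 2.27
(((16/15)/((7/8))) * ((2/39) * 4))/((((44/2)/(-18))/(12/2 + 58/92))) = -31232/23023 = -1.36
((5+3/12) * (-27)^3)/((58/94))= -19427121/116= -167475.18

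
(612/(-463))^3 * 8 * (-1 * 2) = 3667534848/99252847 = 36.95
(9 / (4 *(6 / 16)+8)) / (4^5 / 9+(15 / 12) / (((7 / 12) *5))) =1134 / 136705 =0.01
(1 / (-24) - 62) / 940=-1489 / 22560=-0.07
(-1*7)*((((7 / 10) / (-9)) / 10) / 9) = 49 / 8100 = 0.01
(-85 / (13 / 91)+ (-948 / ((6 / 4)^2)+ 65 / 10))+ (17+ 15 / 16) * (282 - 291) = -56221 / 48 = -1171.27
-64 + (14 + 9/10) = -491/10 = -49.10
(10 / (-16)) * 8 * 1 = -5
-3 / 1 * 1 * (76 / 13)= -228 / 13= -17.54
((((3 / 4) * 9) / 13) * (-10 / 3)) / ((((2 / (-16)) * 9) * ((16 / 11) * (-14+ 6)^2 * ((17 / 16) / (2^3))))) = 55 / 442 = 0.12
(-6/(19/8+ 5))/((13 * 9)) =-16/2301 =-0.01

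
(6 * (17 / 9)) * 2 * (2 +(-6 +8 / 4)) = -136 / 3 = -45.33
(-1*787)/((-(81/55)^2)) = 2380675/6561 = 362.85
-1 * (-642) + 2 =644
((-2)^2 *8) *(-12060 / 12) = -32160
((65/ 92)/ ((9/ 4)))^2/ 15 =845/ 128547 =0.01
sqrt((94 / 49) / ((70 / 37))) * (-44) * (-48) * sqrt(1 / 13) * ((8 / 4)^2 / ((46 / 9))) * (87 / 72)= 45936 * sqrt(791245) / 73255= 557.79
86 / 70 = 43 / 35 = 1.23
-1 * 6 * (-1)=6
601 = 601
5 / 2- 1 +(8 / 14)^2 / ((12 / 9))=171 / 98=1.74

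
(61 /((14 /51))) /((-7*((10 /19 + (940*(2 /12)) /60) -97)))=531981 /1572949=0.34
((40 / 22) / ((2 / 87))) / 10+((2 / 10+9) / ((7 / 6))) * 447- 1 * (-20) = 3552.82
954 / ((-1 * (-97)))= 9.84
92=92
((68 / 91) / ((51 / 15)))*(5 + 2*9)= 460 / 91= 5.05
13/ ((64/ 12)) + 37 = 631/ 16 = 39.44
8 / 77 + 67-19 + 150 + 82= 21568 / 77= 280.10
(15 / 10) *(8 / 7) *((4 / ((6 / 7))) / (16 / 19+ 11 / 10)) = 1520 / 369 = 4.12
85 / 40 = 17 / 8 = 2.12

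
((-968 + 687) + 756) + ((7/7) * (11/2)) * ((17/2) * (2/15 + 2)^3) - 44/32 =25043107/27000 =927.52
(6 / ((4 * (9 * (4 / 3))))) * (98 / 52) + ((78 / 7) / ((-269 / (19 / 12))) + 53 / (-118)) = -6450935 / 23108176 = -0.28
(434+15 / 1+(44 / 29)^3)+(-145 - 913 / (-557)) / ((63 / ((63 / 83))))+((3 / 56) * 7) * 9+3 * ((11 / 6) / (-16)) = 16373390674867 / 36080891488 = 453.80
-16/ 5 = -3.20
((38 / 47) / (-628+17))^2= 1444 / 824666089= 0.00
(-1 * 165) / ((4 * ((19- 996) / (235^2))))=9112125 / 3908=2331.66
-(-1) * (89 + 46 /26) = 1180 /13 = 90.77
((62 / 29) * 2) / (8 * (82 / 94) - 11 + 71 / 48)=-9024 / 5365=-1.68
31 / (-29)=-1.07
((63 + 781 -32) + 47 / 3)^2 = 6165289 / 9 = 685032.11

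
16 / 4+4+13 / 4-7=17 / 4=4.25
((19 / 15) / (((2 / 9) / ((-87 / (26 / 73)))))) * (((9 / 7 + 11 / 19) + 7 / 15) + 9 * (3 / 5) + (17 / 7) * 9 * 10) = -1433655687 / 4550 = -315089.16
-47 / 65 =-0.72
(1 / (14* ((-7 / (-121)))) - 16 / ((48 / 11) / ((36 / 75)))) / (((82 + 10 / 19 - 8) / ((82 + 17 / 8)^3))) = -2484597739767 / 592076800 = -4196.41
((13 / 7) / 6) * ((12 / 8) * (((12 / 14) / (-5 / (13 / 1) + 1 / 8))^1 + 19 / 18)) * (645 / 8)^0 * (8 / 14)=-3679 / 6174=-0.60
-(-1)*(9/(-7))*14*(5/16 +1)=-189/8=-23.62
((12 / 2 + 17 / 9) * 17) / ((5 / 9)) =1207 / 5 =241.40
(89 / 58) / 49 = 89 / 2842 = 0.03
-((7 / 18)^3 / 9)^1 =-343 / 52488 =-0.01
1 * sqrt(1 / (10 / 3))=sqrt(30) / 10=0.55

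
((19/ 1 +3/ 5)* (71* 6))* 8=333984/ 5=66796.80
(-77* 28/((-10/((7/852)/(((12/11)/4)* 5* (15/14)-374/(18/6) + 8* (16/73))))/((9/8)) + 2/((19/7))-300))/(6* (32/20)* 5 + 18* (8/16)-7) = -3626573643/11026100413775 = -0.00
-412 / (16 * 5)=-103 / 20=-5.15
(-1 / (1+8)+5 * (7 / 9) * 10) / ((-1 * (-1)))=349 / 9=38.78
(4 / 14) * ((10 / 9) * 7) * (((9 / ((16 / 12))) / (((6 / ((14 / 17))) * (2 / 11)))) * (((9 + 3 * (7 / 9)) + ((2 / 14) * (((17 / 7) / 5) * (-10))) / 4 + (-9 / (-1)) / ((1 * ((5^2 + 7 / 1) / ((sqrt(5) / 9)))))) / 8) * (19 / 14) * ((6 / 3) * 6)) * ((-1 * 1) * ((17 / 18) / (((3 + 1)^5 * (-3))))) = 1045 * sqrt(5) / 4718592 + 3428645 / 43352064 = 0.08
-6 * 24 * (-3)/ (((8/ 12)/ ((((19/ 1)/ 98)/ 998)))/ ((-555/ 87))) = -569430/ 709079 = -0.80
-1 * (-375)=375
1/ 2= 0.50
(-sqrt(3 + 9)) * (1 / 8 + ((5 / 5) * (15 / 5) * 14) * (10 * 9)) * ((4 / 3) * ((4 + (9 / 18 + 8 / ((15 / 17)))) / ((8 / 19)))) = -233853653 * sqrt(3) / 720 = -562564.46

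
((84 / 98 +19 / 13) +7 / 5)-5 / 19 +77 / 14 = 154841 / 17290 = 8.96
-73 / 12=-6.08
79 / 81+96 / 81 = 175 / 81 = 2.16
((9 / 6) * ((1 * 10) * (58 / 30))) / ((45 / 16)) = 10.31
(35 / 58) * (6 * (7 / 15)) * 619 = 30331 / 29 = 1045.90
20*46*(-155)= -142600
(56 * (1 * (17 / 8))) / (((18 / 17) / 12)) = 4046 / 3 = 1348.67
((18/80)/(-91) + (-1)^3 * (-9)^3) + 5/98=18576157/25480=729.05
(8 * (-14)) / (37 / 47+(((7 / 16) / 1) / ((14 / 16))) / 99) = -1042272 / 7373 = -141.36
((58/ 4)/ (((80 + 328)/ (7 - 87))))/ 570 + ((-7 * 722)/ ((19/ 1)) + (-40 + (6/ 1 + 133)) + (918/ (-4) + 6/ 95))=-303278/ 765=-396.44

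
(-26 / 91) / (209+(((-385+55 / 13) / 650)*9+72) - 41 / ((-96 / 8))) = -4056 / 3962735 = -0.00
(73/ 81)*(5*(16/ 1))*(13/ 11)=75920/ 891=85.21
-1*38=-38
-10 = -10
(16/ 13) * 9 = 144/ 13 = 11.08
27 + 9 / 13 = 27.69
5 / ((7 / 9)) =45 / 7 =6.43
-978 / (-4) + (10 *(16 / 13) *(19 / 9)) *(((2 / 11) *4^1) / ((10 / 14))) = 697439 / 2574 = 270.96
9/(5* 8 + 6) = 9/46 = 0.20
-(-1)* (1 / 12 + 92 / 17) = 1121 / 204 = 5.50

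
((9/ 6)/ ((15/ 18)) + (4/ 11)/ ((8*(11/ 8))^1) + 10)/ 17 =7159/ 10285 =0.70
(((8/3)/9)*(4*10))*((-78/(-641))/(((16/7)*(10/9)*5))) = 0.11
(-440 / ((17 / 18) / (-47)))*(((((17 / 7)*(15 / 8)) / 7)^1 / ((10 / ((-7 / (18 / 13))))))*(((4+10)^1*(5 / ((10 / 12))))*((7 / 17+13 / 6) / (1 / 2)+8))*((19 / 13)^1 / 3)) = -65912330 / 17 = -3877195.88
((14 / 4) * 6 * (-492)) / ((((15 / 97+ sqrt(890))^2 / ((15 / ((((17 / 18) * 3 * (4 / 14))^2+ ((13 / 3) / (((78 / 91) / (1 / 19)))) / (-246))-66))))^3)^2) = -40972311642567827179536751820586003346613841337580878468580604490416627146607149667015461714116608 / 13442903893082293864846225033280965902989446828472918091470672422682198539487274886213972499998548171860859619140625+ 85318950529667113233163700140304422536662356227707891697333002699247763963134484509982892556288 * sqrt(890) / 13442903893082293864846225033280965902989446828472918091470672422682198539487274886213972499998548171860859619140625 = -0.00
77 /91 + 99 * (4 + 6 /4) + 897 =37501 /26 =1442.35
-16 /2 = -8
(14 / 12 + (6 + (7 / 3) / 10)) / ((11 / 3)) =111 / 55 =2.02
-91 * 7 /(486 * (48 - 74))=49 /972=0.05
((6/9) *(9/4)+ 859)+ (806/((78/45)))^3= 201090971/2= 100545485.50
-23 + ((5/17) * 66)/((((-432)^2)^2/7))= -2269658381951/98680799232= -23.00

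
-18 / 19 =-0.95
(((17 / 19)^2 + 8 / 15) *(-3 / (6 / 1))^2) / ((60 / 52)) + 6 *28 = 168.29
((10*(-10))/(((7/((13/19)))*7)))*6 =-7800/931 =-8.38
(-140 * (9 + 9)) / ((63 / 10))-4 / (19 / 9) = -7636 / 19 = -401.89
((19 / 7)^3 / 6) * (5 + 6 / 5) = 212629 / 10290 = 20.66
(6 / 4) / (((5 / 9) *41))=27 / 410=0.07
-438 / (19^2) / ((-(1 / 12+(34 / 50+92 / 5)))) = 131400 / 2075389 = 0.06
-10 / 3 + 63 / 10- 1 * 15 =-12.03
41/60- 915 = -54859/60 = -914.32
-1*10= -10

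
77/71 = 1.08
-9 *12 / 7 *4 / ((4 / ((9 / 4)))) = -243 / 7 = -34.71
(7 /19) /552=0.00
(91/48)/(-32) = -91/1536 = -0.06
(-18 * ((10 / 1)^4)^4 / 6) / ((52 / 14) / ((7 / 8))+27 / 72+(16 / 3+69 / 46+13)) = -35280000000000000000 / 28757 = -1226831727927113.40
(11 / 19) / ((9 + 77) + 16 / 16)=11 / 1653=0.01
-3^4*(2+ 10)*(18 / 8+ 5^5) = -3039687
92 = 92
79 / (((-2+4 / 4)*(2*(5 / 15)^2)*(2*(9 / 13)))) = -1027 / 4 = -256.75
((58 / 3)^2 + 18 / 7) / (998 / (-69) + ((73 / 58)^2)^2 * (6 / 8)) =-4936979810944 / 165047467809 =-29.91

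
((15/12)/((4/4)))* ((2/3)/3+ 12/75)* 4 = 86/45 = 1.91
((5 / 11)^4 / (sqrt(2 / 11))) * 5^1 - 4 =-4 + 3125 * sqrt(22) / 29282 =-3.50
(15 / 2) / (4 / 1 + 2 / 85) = 425 / 228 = 1.86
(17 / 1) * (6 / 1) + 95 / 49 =5093 / 49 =103.94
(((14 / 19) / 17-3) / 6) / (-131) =955 / 253878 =0.00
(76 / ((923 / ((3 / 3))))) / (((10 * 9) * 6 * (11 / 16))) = 304 / 1370655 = 0.00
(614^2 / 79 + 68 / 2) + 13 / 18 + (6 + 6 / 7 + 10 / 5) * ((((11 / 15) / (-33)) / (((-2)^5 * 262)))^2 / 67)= 12675225073127503249 / 2636923345459200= 4806.82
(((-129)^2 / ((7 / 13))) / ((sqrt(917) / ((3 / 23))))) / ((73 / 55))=35694945 * sqrt(917) / 10777501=100.29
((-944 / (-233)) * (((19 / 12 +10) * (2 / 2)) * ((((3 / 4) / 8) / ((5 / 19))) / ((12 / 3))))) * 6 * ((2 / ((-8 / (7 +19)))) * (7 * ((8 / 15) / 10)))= -14179529 / 233000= -60.86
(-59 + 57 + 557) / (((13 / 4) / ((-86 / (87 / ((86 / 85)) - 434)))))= 16419120 / 389077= 42.20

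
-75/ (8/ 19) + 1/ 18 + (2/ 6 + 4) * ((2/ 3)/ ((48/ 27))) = -1588/ 9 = -176.44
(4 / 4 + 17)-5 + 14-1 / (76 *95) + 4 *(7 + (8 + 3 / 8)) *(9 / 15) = 461357 / 7220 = 63.90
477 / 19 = 25.11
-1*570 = -570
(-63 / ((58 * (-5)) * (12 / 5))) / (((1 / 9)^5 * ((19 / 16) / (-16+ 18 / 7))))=-33303636 / 551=-60442.17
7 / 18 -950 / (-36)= 241 / 9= 26.78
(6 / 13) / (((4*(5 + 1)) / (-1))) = -1 / 52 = -0.02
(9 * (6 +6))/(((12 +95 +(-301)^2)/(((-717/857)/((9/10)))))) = -7170/6478063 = -0.00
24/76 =6/19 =0.32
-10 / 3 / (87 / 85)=-850 / 261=-3.26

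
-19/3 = -6.33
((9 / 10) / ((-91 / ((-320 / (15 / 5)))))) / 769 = 96 / 69979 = 0.00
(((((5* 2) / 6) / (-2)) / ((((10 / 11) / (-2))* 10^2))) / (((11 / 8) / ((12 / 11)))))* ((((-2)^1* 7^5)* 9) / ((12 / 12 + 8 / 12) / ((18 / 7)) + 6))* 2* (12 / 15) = -522764928 / 493625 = -1059.03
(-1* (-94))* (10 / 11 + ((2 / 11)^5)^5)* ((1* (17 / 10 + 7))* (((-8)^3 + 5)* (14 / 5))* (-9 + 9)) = 0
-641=-641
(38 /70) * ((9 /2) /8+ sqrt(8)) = 171 /560+ 38 * sqrt(2) /35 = 1.84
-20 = -20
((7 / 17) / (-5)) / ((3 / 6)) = -14 / 85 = -0.16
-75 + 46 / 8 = -277 / 4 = -69.25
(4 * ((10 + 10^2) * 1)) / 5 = 88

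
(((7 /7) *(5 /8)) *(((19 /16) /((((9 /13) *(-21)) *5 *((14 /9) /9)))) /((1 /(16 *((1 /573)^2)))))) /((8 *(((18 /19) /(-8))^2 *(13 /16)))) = -13718 /434379267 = -0.00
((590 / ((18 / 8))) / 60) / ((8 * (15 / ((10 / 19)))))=0.02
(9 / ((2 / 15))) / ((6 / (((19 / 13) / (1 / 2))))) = 855 / 26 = 32.88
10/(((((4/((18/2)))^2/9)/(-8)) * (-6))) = 1215/2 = 607.50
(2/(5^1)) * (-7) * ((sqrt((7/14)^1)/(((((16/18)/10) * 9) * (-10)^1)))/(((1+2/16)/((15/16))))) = 7 * sqrt(2)/48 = 0.21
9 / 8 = 1.12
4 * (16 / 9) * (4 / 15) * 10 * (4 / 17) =2048 / 459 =4.46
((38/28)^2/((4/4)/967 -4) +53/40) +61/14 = 39575909/7579320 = 5.22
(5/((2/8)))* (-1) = -20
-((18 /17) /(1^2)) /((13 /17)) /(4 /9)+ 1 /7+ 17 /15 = -5021 /2730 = -1.84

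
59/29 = 2.03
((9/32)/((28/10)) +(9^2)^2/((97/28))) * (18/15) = 246916647/108640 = 2272.80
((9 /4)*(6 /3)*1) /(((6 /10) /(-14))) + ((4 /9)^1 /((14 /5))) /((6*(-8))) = -158765 /1512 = -105.00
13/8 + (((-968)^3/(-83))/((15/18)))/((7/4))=174151570309/23240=7493613.18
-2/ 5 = -0.40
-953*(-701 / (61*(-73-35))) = -668053 / 6588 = -101.40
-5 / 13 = -0.38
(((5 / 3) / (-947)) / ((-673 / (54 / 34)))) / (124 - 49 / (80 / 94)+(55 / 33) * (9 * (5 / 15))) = 1800 / 30954529339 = 0.00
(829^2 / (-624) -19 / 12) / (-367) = 688229 / 229008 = 3.01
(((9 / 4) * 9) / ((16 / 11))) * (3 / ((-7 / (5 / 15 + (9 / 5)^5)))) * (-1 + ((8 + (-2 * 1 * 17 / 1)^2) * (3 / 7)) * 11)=-629459.33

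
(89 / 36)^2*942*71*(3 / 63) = 88295387 / 4536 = 19465.47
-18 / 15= -1.20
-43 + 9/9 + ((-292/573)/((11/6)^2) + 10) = -743056/23111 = -32.15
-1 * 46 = -46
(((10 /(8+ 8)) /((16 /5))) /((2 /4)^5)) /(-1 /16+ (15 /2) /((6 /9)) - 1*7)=100 /67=1.49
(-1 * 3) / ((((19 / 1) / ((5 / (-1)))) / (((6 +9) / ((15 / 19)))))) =15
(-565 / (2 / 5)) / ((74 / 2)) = -2825 / 74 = -38.18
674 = 674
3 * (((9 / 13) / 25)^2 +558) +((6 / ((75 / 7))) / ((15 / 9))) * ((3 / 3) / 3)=176828323 / 105625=1674.11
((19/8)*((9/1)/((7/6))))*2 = 513/14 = 36.64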